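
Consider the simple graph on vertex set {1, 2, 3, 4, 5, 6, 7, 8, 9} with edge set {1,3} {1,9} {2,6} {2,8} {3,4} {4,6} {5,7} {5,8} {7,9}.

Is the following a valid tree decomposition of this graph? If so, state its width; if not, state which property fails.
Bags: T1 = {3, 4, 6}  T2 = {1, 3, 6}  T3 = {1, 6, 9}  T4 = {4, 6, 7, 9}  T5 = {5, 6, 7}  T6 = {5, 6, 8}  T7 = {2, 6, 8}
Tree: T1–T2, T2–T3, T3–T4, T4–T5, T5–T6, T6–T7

No — bags containing vertex 4 are not connected in the tree.

A tree decomposition must satisfy three properties: every vertex lies in some bag; for every edge, both endpoints lie together in some bag; and for every vertex, the bags containing it form a connected subtree. Here bags containing vertex 4 are not connected in the tree, so the decomposition is invalid.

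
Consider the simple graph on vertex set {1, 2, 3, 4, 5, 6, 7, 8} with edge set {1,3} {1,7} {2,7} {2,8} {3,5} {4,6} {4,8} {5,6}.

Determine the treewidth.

2

A width-2 tree decomposition is:
Bags: B1 = {2, 4, 8}  B2 = {2, 4, 7}  B3 = {1, 4, 7}  B4 = {1, 3, 4}  B5 = {3, 4, 5}  B6 = {4, 5, 6}
Tree: B1–B2, B2–B3, B3–B4, B4–B5, B5–B6
The largest bag has 3 vertices, giving width 2; this decomposition certifies tw(G) ≤ 2. The edges 4–8–2–7–1–3–5–6–4 form a cycle, so G is not a tree and its treewidth is at least 2. The upper and lower bounds meet at 2, so that is the treewidth.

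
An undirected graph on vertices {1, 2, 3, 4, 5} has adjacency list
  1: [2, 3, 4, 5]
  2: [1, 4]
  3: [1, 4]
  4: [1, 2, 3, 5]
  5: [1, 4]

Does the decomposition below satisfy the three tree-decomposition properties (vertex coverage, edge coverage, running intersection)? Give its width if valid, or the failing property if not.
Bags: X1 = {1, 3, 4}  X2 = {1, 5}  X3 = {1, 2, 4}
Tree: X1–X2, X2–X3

No — edge (4,5) lies in no bag.

A tree decomposition must satisfy three properties: every vertex lies in some bag; for every edge, both endpoints lie together in some bag; and for every vertex, the bags containing it form a connected subtree. Here edge (4,5) lies in no bag, so the decomposition is invalid.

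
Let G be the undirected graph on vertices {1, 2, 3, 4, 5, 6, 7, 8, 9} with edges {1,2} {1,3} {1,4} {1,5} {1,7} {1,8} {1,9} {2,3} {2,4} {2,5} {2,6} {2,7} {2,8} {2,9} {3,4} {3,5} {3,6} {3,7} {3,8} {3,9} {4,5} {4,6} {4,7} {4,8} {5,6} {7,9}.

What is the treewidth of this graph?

4

A width-4 tree decomposition is:
Bags: B1 = {1, 2, 3, 4, 8}  B2 = {1, 2, 3, 4, 7}  B3 = {1, 2, 3, 7, 9}  B4 = {1, 2, 3, 4, 5}  B5 = {2, 3, 4, 5, 6}
Tree: B1–B2, B2–B3, B2–B4, B4–B5
Each bag holds 5 vertices, so the decomposition has width 4, which upper-bounds the treewidth. For the lower bound, the 5 vertices {1, 2, 3, 7, 9} are pairwise adjacent, and any tree decomposition puts a clique entirely inside one bag — forcing width ≥ 4. Combining the bounds, tw(G) = 4.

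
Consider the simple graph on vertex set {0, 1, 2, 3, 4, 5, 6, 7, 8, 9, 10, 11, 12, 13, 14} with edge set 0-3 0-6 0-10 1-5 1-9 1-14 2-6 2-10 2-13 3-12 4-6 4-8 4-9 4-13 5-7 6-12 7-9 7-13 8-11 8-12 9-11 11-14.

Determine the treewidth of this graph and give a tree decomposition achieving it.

The largest bag has 4 vertices, giving width 3; this decomposition certifies tw(G) ≤ 3. For the lower bound: the 4 vertex sets {1,5,14}, {7}, {9}, {4,8,11,13} are disjoint, each induces a connected subgraph, and every pair is joined by at least one edge of G. Contracting each set to a single vertex therefore yields K_{4} as a minor, and since treewidth is minor-monotone, tw(G) ≥ tw(K_{4}) = 3. Therefore the treewidth is 3.

Treewidth 3.
One such decomposition:
Bags: B1 = {1, 5, 7, 14}  B2 = {1, 7, 9, 14}  B3 = {7, 9, 11, 14}  B4 = {7, 9, 11, 13}  B5 = {4, 9, 11, 13}  B6 = {4, 8, 11, 13}  B7 = {2, 4, 8, 13}  B8 = {2, 4, 6, 8}  B9 = {2, 6, 8, 12}  B10 = {2, 6, 10, 12}  B11 = {0, 6, 10, 12}  B12 = {0, 3, 10, 12}
Tree: B1–B2, B2–B3, B3–B4, B4–B5, B5–B6, B6–B7, B7–B8, B8–B9, B9–B10, B10–B11, B11–B12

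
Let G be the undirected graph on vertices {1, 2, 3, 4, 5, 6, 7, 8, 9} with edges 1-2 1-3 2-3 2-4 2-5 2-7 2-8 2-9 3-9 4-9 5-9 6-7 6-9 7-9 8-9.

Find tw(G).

A width-2 tree decomposition is:
Bags: B1 = {2, 3, 9}  B2 = {2, 4, 9}  B3 = {2, 7, 9}  B4 = {2, 5, 9}  B5 = {1, 2, 3}  B6 = {2, 8, 9}  B7 = {6, 7, 9}
Tree: B1–B2, B2–B3, B2–B4, B1–B5, B2–B6, B3–B7
The largest bag has 3 vertices, giving width 2; this decomposition certifies tw(G) ≤ 2. For the lower bound, the 3 vertices {1, 2, 3} are pairwise adjacent, and any tree decomposition puts a clique entirely inside one bag — forcing width ≥ 2. Therefore the treewidth is 2.

2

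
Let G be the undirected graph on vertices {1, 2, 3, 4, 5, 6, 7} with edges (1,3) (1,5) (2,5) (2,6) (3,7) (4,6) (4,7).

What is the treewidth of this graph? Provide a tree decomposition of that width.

The largest bag has 3 vertices, giving width 2; this decomposition certifies tw(G) ≤ 2. Since 2–5–1–3–7–4–6–2 is a cycle in G, G is not acyclic. Forests are exactly the graphs of treewidth ≤ 1, so tw(G) ≥ 2. Hence tw(G) = 2 exactly.

Treewidth 2.
One such decomposition:
Bags: B1 = {1, 2, 5}  B2 = {1, 2, 3}  B3 = {2, 3, 7}  B4 = {2, 4, 7}  B5 = {2, 4, 6}
Tree: B1–B2, B2–B3, B3–B4, B4–B5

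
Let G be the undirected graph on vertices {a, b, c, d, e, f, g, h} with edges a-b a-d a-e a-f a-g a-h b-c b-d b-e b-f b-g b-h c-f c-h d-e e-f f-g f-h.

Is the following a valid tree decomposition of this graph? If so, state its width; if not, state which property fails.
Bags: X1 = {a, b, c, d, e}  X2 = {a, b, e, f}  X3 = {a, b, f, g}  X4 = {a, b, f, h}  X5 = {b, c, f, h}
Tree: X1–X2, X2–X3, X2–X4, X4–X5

A tree decomposition must satisfy three properties: every vertex lies in some bag; for every edge, both endpoints lie together in some bag; and for every vertex, the bags containing it form a connected subtree. Here bags containing vertex c are not connected in the tree, so the decomposition is invalid.

No — bags containing vertex c are not connected in the tree.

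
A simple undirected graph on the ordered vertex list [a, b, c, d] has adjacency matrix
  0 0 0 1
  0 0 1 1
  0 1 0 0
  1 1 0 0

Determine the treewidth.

1

A width-1 tree decomposition is:
Bags: B1 = {a, d}  B2 = {b, d}  B3 = {b, c}
Tree: B1–B2, B2–B3
Every bag has size at most 2, so the width is 2 − 1 = 1 and tw(G) ≤ 1. G has an edge, so its treewidth is at least 1. Therefore the treewidth is 1.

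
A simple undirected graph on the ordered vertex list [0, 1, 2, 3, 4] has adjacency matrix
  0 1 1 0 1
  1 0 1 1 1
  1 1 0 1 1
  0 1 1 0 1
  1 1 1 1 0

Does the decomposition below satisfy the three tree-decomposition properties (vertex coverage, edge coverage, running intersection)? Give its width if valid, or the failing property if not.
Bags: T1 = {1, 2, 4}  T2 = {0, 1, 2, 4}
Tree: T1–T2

No — vertex 3 appears in no bag.

A tree decomposition must satisfy three properties: every vertex lies in some bag; for every edge, both endpoints lie together in some bag; and for every vertex, the bags containing it form a connected subtree. Here vertex 3 appears in no bag, so the decomposition is invalid.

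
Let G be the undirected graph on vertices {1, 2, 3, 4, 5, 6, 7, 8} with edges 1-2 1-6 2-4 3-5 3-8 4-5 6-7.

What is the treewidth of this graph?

1

A width-1 tree decomposition is:
Bags: B1 = {6, 7}  B2 = {1, 6}  B3 = {1, 2}  B4 = {2, 4}  B5 = {4, 5}  B6 = {3, 5}  B7 = {3, 8}
Tree: B1–B2, B2–B3, B3–B4, B4–B5, B5–B6, B6–B7
The largest bag has 2 vertices, giving width 1; this decomposition certifies tw(G) ≤ 1. Any graph with an edge has treewidth ≥ 1, and G has the edge 7–6. Therefore the treewidth is 1.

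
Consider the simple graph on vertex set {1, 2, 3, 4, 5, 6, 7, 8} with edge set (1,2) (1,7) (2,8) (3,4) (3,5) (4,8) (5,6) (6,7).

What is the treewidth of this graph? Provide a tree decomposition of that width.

Each bag holds 3 vertices, so the decomposition has width 2, which upper-bounds the treewidth. For the lower bound, G contains the cycle 5–3–4–8–2–1–7–6–5, so G is not a forest; only forests have treewidth ≤ 1, hence tw(G) ≥ 2. Combining the bounds, tw(G) = 2.

Treewidth 2.
One optimal decomposition is:
Bags: B1 = {3, 4, 5}  B2 = {4, 5, 8}  B3 = {2, 5, 8}  B4 = {1, 2, 5}  B5 = {1, 5, 7}  B6 = {5, 6, 7}
Tree: B1–B2, B2–B3, B3–B4, B4–B5, B5–B6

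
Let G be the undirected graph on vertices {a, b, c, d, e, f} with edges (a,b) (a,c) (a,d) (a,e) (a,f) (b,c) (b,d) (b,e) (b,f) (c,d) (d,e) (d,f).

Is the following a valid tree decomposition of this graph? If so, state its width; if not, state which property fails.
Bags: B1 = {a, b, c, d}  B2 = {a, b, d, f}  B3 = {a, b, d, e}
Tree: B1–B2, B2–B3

Yes; width 3.

Checking the three conditions: (i) the bags cover all of {a, b, c, d, e, f}; (ii) for each edge, some bag contains both endpoints; (iii) the bags containing any fixed vertex form a subtree. All hold, so the decomposition is valid with width 4 − 1 = 3.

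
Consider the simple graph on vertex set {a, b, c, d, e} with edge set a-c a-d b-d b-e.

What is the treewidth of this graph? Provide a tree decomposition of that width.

Every bag has size at most 2, so the width is 2 − 1 = 1 and tw(G) ≤ 1. Since G has at least one edge (e.g. c–a), it is not an edgeless graph, so tw(G) ≥ 1. Hence tw(G) = 1 exactly.

Treewidth 1.
Bags: B1 = {a, c}  B2 = {a, d}  B3 = {b, d}  B4 = {b, e}
Tree: B1–B2, B2–B3, B3–B4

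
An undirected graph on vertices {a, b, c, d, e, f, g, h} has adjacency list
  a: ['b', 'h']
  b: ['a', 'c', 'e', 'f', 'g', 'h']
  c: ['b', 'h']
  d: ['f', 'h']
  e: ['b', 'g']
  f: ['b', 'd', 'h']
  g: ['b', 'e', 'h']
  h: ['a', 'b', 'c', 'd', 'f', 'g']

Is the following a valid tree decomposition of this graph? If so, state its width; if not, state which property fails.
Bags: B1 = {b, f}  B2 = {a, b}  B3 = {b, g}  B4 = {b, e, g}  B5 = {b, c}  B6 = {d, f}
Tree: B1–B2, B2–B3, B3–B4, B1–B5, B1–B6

A tree decomposition must satisfy three properties: every vertex lies in some bag; for every edge, both endpoints lie together in some bag; and for every vertex, the bags containing it form a connected subtree. Here vertex h appears in no bag, so the decomposition is invalid.

No — vertex h appears in no bag.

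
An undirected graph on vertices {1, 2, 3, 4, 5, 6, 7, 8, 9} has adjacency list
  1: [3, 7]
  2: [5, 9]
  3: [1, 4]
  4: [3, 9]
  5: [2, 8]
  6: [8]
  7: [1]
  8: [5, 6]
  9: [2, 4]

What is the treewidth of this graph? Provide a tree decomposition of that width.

Treewidth 1.
Bags: B1 = {1, 7}  B2 = {1, 3}  B3 = {3, 4}  B4 = {4, 9}  B5 = {2, 9}  B6 = {2, 5}  B7 = {5, 8}  B8 = {6, 8}
Tree: B1–B2, B2–B3, B3–B4, B4–B5, B5–B6, B6–B7, B7–B8

Every bag has size at most 2, so the width is 2 − 1 = 1 and tw(G) ≤ 1. G has an edge, so its treewidth is at least 1. The upper and lower bounds meet at 1, so that is the treewidth.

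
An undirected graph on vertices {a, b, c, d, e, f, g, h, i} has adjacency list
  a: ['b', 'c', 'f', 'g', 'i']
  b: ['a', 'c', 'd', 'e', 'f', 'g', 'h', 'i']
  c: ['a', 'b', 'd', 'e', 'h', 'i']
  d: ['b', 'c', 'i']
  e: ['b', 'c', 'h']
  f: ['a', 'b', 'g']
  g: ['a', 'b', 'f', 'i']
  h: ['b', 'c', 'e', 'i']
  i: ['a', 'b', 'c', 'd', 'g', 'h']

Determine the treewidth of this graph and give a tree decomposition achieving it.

Treewidth 3.
One optimal decomposition is:
Bags: B1 = {b, c, e, h}  B2 = {b, c, h, i}  B3 = {b, c, d, i}  B4 = {a, b, c, i}  B5 = {a, b, g, i}  B6 = {a, b, f, g}
Tree: B1–B2, B2–B3, B2–B4, B4–B5, B5–B6

Each bag holds 4 vertices, so the decomposition has width 3, which upper-bounds the treewidth. For the lower bound, the 4 vertices {b, c, e, h} are pairwise adjacent, and any tree decomposition puts a clique entirely inside one bag — forcing width ≥ 3. Combining the bounds, tw(G) = 3.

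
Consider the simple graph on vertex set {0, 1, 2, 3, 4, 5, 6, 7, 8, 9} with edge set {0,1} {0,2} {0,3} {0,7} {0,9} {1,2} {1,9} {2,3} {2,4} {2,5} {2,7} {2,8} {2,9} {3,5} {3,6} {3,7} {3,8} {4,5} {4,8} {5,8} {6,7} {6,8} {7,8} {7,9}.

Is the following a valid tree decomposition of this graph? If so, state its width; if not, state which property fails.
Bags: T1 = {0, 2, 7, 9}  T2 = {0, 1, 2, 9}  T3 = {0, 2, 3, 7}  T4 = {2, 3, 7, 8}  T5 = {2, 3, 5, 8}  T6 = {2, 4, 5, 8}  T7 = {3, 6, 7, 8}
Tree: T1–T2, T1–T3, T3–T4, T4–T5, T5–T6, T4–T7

Checking the three conditions: (i) the bags cover all of {0, 1, 2, 3, 4, 5, 6, 7, 8, 9}; (ii) for each edge, some bag contains both endpoints; (iii) the bags containing any fixed vertex form a subtree. All hold, so the decomposition is valid with width 4 − 1 = 3.

Yes; width 3.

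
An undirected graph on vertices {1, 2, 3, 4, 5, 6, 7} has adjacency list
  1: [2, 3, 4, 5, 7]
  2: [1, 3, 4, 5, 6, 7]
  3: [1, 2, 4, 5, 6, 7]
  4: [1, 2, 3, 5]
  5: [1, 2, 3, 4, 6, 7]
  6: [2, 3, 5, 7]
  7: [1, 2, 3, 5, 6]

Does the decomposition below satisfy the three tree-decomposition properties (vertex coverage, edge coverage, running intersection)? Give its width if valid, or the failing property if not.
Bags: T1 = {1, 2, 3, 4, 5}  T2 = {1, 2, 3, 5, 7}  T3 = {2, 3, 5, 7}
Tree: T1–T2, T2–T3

A tree decomposition must satisfy three properties: every vertex lies in some bag; for every edge, both endpoints lie together in some bag; and for every vertex, the bags containing it form a connected subtree. Here vertex 6 appears in no bag, so the decomposition is invalid.

No — vertex 6 appears in no bag.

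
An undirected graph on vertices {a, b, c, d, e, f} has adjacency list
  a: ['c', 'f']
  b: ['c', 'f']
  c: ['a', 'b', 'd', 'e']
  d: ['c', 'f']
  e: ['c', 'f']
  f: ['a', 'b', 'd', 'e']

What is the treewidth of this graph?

A width-2 tree decomposition is:
Bags: B1 = {c, e, f}  B2 = {a, c, f}  B3 = {b, c, f}  B4 = {c, d, f}
Tree: B1–B2, B2–B3, B3–B4
Each bag holds 3 vertices, so the decomposition has width 2, which upper-bounds the treewidth. The edges e–c–a–f–e form a cycle, so G is not a tree and its treewidth is at least 2. Combining the bounds, tw(G) = 2.

2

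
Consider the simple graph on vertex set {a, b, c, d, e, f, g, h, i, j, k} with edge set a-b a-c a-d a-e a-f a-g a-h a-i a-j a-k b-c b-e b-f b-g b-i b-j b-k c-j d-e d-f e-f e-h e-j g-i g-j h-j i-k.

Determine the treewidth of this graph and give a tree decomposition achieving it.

The largest bag has 4 vertices, giving width 3; this decomposition certifies tw(G) ≤ 3. For the lower bound, the 4 vertices {a, d, e, f} are pairwise adjacent, and any tree decomposition puts a clique entirely inside one bag — forcing width ≥ 3. Combining the bounds, tw(G) = 3.

Treewidth 3.
One such decomposition:
Bags: B1 = {a, e, h, j}  B2 = {a, b, e, j}  B3 = {a, b, e, f}  B4 = {a, b, c, j}  B5 = {a, b, g, j}  B6 = {a, b, g, i}  B7 = {a, d, e, f}  B8 = {a, b, i, k}
Tree: B1–B2, B2–B3, B2–B4, B4–B5, B5–B6, B3–B7, B6–B8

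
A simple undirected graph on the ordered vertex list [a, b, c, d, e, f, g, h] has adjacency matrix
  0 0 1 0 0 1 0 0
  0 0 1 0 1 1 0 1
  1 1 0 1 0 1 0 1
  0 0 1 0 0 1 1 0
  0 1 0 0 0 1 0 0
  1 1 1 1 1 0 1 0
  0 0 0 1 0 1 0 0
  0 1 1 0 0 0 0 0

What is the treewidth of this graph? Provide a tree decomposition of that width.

Treewidth 2.
One optimal decomposition is:
Bags: B1 = {b, c, f}  B2 = {c, d, f}  B3 = {a, c, f}  B4 = {b, c, h}  B5 = {d, f, g}  B6 = {b, e, f}
Tree: B1–B2, B2–B3, B1–B4, B2–B5, B1–B6

Every bag has size at most 3, so the width is 3 − 1 = 2 and tw(G) ≤ 2. Conversely, {b, c, h} is a clique of size 3, and the vertices of any clique must share a bag in every tree decomposition; so some bag has ≥ 3 vertices and tw(G) ≥ 2. The upper and lower bounds meet at 2, so that is the treewidth.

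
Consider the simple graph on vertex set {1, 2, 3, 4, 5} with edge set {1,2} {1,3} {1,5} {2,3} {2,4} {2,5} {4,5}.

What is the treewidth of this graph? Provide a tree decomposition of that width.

Treewidth 2.
One optimal decomposition is:
Bags: B1 = {1, 2, 5}  B2 = {2, 4, 5}  B3 = {1, 2, 3}
Tree: B1–B2, B1–B3

The largest bag has 3 vertices, giving width 2; this decomposition certifies tw(G) ≤ 2. Conversely, {1, 2, 3} is a clique of size 3, and the vertices of any clique must share a bag in every tree decomposition; so some bag has ≥ 3 vertices and tw(G) ≥ 2. Therefore the treewidth is 2.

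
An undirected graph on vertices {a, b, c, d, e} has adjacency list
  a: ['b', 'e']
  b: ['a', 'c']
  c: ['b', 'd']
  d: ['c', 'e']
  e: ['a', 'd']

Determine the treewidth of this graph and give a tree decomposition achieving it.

Every bag has size at most 3, so the width is 3 − 1 = 2 and tw(G) ≤ 2. For the lower bound, G contains the cycle b–a–e–d–c–b, so G is not a forest; only forests have treewidth ≤ 1, hence tw(G) ≥ 2. Therefore the treewidth is 2.

Treewidth 2.
One such decomposition:
Bags: B1 = {a, b, e}  B2 = {b, d, e}  B3 = {b, c, d}
Tree: B1–B2, B2–B3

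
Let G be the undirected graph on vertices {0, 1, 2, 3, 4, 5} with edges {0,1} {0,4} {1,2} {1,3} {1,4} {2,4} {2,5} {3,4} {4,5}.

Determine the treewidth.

A width-2 tree decomposition is:
Bags: B1 = {1, 2, 4}  B2 = {1, 3, 4}  B3 = {0, 1, 4}  B4 = {2, 4, 5}
Tree: B1–B2, B1–B3, B1–B4
Every bag has size at most 3, so the width is 3 − 1 = 2 and tw(G) ≤ 2. On the other hand G contains the 3-clique {0, 1, 4}. A clique must lie in a single bag of any decomposition, so no decomposition can have width below 2. Therefore the treewidth is 2.

2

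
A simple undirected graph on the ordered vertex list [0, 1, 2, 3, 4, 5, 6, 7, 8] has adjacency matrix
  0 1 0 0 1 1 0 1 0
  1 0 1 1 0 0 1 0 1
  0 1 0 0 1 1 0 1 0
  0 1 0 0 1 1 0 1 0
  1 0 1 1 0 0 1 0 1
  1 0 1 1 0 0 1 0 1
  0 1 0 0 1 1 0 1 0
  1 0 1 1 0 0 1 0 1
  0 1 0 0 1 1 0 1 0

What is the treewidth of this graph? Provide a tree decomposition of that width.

The largest bag has 5 vertices, giving width 4; this decomposition certifies tw(G) ≤ 4. For the lower bound: the 5 vertex sets {3,4}, {0,5}, {2,7}, {1}, {6} are disjoint, each induces a connected subgraph, and every pair is joined by at least one edge of G. Contracting each set to a single vertex therefore yields K_{5} as a minor, and since treewidth is minor-monotone, tw(G) ≥ tw(K_{5}) = 4. Therefore the treewidth is 4.

Treewidth 4.
Bags: B1 = {1, 3, 4, 5, 7}  B2 = {0, 1, 4, 5, 7}  B3 = {1, 2, 4, 5, 7}  B4 = {1, 4, 5, 6, 7}  B5 = {1, 4, 5, 7, 8}
Tree: B1–B2, B2–B3, B3–B4, B4–B5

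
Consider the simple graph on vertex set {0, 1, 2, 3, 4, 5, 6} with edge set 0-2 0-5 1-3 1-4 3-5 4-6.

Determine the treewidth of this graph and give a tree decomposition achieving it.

The largest bag has 2 vertices, giving width 1; this decomposition certifies tw(G) ≤ 1. Since G has at least one edge (e.g. 2–0), it is not an edgeless graph, so tw(G) ≥ 1. The upper and lower bounds meet at 1, so that is the treewidth.

Treewidth 1.
Bags: B1 = {0, 2}  B2 = {0, 5}  B3 = {3, 5}  B4 = {1, 3}  B5 = {1, 4}  B6 = {4, 6}
Tree: B1–B2, B2–B3, B3–B4, B4–B5, B5–B6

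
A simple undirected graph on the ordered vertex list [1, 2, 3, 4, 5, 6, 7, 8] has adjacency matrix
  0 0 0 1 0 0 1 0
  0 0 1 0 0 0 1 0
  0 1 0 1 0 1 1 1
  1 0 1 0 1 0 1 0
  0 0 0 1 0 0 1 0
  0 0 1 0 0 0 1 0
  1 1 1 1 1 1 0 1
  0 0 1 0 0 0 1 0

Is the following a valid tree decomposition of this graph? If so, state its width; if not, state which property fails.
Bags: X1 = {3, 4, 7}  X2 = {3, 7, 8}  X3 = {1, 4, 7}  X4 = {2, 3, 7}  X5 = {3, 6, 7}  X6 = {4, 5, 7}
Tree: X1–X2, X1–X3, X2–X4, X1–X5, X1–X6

Yes; width 2.

Checking the three conditions: (i) the bags cover all of {1, 2, 3, 4, 5, 6, 7, 8}; (ii) for each edge, some bag contains both endpoints; (iii) the bags containing any fixed vertex form a subtree. All hold, so the decomposition is valid with width 3 − 1 = 2.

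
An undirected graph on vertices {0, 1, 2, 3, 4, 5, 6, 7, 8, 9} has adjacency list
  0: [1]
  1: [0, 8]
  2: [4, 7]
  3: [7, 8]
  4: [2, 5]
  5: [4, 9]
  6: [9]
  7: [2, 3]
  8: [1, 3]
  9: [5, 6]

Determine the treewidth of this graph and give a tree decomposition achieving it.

Treewidth 1.
One optimal decomposition is:
Bags: B1 = {0, 1}  B2 = {1, 8}  B3 = {3, 8}  B4 = {3, 7}  B5 = {2, 7}  B6 = {2, 4}  B7 = {4, 5}  B8 = {5, 9}  B9 = {6, 9}
Tree: B1–B2, B2–B3, B3–B4, B4–B5, B5–B6, B6–B7, B7–B8, B8–B9

Each bag holds 2 vertices, so the decomposition has width 1, which upper-bounds the treewidth. Since G has at least one edge (e.g. 0–1), it is not an edgeless graph, so tw(G) ≥ 1. Therefore the treewidth is 1.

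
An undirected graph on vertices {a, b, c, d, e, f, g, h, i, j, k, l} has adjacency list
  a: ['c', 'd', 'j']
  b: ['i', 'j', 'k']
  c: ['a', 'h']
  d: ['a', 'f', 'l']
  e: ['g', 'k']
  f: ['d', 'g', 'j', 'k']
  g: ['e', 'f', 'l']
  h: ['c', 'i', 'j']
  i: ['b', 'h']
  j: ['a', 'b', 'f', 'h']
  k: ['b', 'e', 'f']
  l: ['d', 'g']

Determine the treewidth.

3

A width-3 tree decomposition is:
Bags: B1 = {d, e, g, l}  B2 = {d, e, f, g}  B3 = {d, e, f, k}  B4 = {a, d, f, k}  B5 = {a, f, j, k}  B6 = {a, b, j, k}  B7 = {a, b, c, j}  B8 = {b, c, h, j}  B9 = {b, c, h, i}
Tree: B1–B2, B2–B3, B3–B4, B4–B5, B5–B6, B6–B7, B7–B8, B8–B9
Each bag holds 4 vertices, so the decomposition has width 3, which upper-bounds the treewidth. For the lower bound: the 4 vertex sets {e,g,l}, {d}, {f}, {a,b,j,k} are disjoint, each induces a connected subgraph, and every pair is joined by at least one edge of G. Contracting each set to a single vertex therefore yields K_{4} as a minor, and since treewidth is minor-monotone, tw(G) ≥ tw(K_{4}) = 3. Combining the bounds, tw(G) = 3.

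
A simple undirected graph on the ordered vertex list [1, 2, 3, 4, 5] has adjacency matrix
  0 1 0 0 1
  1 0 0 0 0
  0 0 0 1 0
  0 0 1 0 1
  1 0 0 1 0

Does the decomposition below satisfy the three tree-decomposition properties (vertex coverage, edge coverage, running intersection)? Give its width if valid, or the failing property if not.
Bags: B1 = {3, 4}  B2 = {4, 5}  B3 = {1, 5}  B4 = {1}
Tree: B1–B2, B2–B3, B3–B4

A tree decomposition must satisfy three properties: every vertex lies in some bag; for every edge, both endpoints lie together in some bag; and for every vertex, the bags containing it form a connected subtree. Here vertex 2 appears in no bag, so the decomposition is invalid.

No — vertex 2 appears in no bag.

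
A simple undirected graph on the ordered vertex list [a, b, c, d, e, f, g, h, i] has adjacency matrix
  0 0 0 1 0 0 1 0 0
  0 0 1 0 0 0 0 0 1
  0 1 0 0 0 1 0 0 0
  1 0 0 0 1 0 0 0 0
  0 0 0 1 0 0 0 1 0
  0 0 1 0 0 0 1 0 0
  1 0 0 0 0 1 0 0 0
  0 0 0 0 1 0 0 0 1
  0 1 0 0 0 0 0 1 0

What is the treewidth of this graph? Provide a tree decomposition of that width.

Each bag holds 3 vertices, so the decomposition has width 2, which upper-bounds the treewidth. The edges b–i–h–e–d–a–g–f–c–b form a cycle, so G is not a tree and its treewidth is at least 2. The upper and lower bounds meet at 2, so that is the treewidth.

Treewidth 2.
One optimal decomposition is:
Bags: B1 = {b, h, i}  B2 = {b, e, h}  B3 = {b, d, e}  B4 = {a, b, d}  B5 = {a, b, g}  B6 = {b, f, g}  B7 = {b, c, f}
Tree: B1–B2, B2–B3, B3–B4, B4–B5, B5–B6, B6–B7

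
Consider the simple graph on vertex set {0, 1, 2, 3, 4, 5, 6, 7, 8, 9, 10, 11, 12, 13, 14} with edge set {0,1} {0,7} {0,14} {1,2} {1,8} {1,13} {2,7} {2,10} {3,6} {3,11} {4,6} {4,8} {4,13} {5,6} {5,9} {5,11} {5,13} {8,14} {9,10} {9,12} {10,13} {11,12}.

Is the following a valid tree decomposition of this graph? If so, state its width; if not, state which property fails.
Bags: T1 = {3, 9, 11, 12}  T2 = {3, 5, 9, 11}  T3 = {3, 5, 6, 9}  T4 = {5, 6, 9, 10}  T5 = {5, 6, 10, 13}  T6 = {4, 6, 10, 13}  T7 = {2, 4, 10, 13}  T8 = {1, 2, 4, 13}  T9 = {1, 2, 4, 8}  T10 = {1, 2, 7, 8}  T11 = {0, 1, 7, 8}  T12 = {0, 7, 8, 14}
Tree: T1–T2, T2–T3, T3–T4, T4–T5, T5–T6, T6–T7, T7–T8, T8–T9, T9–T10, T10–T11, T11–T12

Yes; width 3.

Every vertex of G appears in some bag (union = {0, 1, 2, 3, 4, 5, 6, 7, 8, 9, 10, 11, 12, 13, 14}); every edge is covered by a bag; and for each vertex v the set of bags containing v is connected in the bag tree. The decomposition is therefore valid. The largest bag has 4 vertices, so the width is 3.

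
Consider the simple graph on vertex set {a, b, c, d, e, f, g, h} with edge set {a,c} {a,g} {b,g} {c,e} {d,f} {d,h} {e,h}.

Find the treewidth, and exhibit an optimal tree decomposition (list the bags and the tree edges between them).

Treewidth 1.
One such decomposition:
Bags: B1 = {b, g}  B2 = {a, g}  B3 = {a, c}  B4 = {c, e}  B5 = {e, h}  B6 = {d, h}  B7 = {d, f}
Tree: B1–B2, B2–B3, B3–B4, B4–B5, B5–B6, B6–B7

The largest bag has 2 vertices, giving width 1; this decomposition certifies tw(G) ≤ 1. Since G has at least one edge (e.g. b–g), it is not an edgeless graph, so tw(G) ≥ 1. Combining the bounds, tw(G) = 1.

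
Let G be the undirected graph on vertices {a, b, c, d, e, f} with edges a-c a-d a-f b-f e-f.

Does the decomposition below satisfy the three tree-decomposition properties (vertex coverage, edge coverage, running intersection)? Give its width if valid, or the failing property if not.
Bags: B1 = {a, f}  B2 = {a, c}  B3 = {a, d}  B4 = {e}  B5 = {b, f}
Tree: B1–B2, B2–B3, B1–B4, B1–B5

A tree decomposition must satisfy three properties: every vertex lies in some bag; for every edge, both endpoints lie together in some bag; and for every vertex, the bags containing it form a connected subtree. Here edge (f,e) lies in no bag, so the decomposition is invalid.

No — edge (f,e) lies in no bag.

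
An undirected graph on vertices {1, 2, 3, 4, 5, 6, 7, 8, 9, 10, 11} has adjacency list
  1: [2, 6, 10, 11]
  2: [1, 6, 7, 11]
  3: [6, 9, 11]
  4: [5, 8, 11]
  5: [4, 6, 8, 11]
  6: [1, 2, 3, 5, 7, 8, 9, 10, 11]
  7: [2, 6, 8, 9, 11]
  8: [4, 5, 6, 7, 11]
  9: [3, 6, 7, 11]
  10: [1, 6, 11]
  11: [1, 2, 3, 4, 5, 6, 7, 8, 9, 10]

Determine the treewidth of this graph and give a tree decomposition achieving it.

Treewidth 3.
One such decomposition:
Bags: B1 = {2, 6, 7, 11}  B2 = {6, 7, 9, 11}  B3 = {6, 7, 8, 11}  B4 = {5, 6, 8, 11}  B5 = {1, 2, 6, 11}  B6 = {1, 6, 10, 11}  B7 = {3, 6, 9, 11}  B8 = {4, 5, 8, 11}
Tree: B1–B2, B2–B3, B3–B4, B1–B5, B5–B6, B2–B7, B4–B8

Every bag has size at most 4, so the width is 4 − 1 = 3 and tw(G) ≤ 3. Conversely, {4, 5, 8, 11} is a clique of size 4, and the vertices of any clique must share a bag in every tree decomposition; so some bag has ≥ 4 vertices and tw(G) ≥ 3. Combining the bounds, tw(G) = 3.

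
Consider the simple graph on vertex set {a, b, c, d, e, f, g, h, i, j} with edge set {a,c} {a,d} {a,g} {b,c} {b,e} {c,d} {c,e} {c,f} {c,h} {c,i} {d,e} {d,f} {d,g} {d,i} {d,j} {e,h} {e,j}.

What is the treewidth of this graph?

A width-2 tree decomposition is:
Bags: B1 = {a, c, d}  B2 = {c, d, e}  B3 = {c, d, f}  B4 = {c, d, i}  B5 = {a, d, g}  B6 = {b, c, e}  B7 = {d, e, j}  B8 = {c, e, h}
Tree: B1–B2, B1–B3, B3–B4, B1–B5, B2–B6, B2–B7, B2–B8
The largest bag has 3 vertices, giving width 2; this decomposition certifies tw(G) ≤ 2. Conversely, {a, d, g} is a clique of size 3, and the vertices of any clique must share a bag in every tree decomposition; so some bag has ≥ 3 vertices and tw(G) ≥ 2. Therefore the treewidth is 2.

2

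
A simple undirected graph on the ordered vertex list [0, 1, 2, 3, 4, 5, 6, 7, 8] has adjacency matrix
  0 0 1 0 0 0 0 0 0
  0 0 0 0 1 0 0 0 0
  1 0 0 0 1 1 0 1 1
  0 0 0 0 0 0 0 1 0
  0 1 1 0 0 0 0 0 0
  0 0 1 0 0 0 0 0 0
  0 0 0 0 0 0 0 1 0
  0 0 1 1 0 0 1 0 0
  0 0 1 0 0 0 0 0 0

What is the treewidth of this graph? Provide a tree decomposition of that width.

Treewidth 1.
One optimal decomposition is:
Bags: B1 = {2, 7}  B2 = {2, 4}  B3 = {2, 5}  B4 = {3, 7}  B5 = {1, 4}  B6 = {6, 7}  B7 = {0, 2}  B8 = {2, 8}
Tree: B1–B2, B1–B3, B1–B4, B2–B5, B4–B6, B1–B7, B1–B8

Each bag holds 2 vertices, so the decomposition has width 1, which upper-bounds the treewidth. Any graph with an edge has treewidth ≥ 1, and G has the edge 2–7. Combining the bounds, tw(G) = 1.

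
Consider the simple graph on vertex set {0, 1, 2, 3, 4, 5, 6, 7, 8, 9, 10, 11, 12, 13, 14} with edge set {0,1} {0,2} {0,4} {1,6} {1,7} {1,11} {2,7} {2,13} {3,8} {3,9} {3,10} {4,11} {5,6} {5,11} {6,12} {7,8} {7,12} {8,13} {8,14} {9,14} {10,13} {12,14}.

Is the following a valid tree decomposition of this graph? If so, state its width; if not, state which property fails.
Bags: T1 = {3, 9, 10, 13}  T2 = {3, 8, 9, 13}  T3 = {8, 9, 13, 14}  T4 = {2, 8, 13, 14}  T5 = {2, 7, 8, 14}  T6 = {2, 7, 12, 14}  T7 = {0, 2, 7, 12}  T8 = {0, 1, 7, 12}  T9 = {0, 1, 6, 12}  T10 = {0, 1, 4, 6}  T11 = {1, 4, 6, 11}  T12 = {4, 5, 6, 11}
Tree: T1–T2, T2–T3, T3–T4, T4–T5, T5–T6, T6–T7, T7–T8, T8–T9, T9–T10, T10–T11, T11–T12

Checking the three conditions: (i) the bags cover all of {0, 1, 2, 3, 4, 5, 6, 7, 8, 9, 10, 11, 12, 13, 14}; (ii) for each edge, some bag contains both endpoints; (iii) the bags containing any fixed vertex form a subtree. All hold, so the decomposition is valid with width 4 − 1 = 3.

Yes; width 3.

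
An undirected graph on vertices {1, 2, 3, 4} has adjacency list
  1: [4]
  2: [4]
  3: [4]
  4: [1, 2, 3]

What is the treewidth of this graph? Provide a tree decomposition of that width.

Treewidth 1.
Bags: B1 = {3, 4}  B2 = {1, 4}  B3 = {2, 4}
Tree: B1–B2, B1–B3

The largest bag has 2 vertices, giving width 1; this decomposition certifies tw(G) ≤ 1. Any graph with an edge has treewidth ≥ 1, and G has the edge 3–4. Combining the bounds, tw(G) = 1.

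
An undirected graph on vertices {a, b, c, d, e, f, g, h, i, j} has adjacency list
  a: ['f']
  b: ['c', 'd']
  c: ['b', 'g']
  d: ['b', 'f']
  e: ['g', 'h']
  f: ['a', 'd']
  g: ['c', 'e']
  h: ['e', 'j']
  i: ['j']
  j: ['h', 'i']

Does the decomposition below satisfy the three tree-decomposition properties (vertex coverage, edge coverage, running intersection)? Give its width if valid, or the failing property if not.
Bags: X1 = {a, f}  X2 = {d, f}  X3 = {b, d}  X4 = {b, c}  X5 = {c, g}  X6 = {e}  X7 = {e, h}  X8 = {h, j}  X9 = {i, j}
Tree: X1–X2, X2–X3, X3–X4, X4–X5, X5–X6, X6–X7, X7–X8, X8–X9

No — edge (g,e) lies in no bag.

A tree decomposition must satisfy three properties: every vertex lies in some bag; for every edge, both endpoints lie together in some bag; and for every vertex, the bags containing it form a connected subtree. Here edge (g,e) lies in no bag, so the decomposition is invalid.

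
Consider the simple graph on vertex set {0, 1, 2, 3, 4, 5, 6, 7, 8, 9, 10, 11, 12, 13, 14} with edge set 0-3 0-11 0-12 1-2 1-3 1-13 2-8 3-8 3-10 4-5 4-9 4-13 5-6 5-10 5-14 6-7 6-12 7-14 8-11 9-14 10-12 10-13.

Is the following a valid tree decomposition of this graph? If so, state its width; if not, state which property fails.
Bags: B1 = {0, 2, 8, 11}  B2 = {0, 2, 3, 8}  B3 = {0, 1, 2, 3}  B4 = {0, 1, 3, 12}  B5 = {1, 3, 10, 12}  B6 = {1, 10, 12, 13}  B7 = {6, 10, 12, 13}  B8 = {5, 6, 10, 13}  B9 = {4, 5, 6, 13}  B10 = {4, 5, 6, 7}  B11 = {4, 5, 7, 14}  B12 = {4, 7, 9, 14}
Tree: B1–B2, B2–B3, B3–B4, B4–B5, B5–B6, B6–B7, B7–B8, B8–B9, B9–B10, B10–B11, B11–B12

Checking the three conditions: (i) the bags cover all of {0, 1, 2, 3, 4, 5, 6, 7, 8, 9, 10, 11, 12, 13, 14}; (ii) for each edge, some bag contains both endpoints; (iii) the bags containing any fixed vertex form a subtree. All hold, so the decomposition is valid with width 4 − 1 = 3.

Yes; width 3.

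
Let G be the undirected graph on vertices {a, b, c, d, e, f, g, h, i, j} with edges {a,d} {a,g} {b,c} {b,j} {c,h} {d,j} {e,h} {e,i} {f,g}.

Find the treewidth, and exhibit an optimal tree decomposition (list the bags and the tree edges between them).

Each bag holds 2 vertices, so the decomposition has width 1, which upper-bounds the treewidth. Any graph with an edge has treewidth ≥ 1, and G has the edge f–g. The upper and lower bounds meet at 1, so that is the treewidth.

Treewidth 1.
One such decomposition:
Bags: B1 = {f, g}  B2 = {a, g}  B3 = {a, d}  B4 = {d, j}  B5 = {b, j}  B6 = {b, c}  B7 = {c, h}  B8 = {e, h}  B9 = {e, i}
Tree: B1–B2, B2–B3, B3–B4, B4–B5, B5–B6, B6–B7, B7–B8, B8–B9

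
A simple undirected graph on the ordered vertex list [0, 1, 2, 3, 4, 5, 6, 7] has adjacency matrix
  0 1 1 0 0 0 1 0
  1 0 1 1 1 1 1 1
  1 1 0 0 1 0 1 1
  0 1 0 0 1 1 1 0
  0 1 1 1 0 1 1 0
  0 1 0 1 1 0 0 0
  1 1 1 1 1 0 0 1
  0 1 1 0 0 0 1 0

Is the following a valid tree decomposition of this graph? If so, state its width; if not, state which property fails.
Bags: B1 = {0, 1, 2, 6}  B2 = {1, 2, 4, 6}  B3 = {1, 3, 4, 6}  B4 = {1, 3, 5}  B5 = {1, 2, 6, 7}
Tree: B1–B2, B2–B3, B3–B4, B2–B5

No — edge (4,5) lies in no bag.

A tree decomposition must satisfy three properties: every vertex lies in some bag; for every edge, both endpoints lie together in some bag; and for every vertex, the bags containing it form a connected subtree. Here edge (4,5) lies in no bag, so the decomposition is invalid.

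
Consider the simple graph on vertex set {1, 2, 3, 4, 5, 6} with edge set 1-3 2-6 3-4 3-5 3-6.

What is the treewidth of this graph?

A width-1 tree decomposition is:
Bags: B1 = {3, 6}  B2 = {1, 3}  B3 = {2, 6}  B4 = {3, 5}  B5 = {3, 4}
Tree: B1–B2, B1–B3, B1–B4, B2–B5
The largest bag has 2 vertices, giving width 1; this decomposition certifies tw(G) ≤ 1. G has an edge, so its treewidth is at least 1. Hence tw(G) = 1 exactly.

1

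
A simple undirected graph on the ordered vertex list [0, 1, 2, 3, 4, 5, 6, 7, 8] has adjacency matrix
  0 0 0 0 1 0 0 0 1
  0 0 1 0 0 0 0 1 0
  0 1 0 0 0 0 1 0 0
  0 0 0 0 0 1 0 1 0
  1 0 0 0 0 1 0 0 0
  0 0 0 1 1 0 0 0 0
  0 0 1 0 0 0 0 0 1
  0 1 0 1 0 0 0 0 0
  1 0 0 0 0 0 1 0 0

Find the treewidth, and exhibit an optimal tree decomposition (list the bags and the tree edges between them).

Each bag holds 3 vertices, so the decomposition has width 2, which upper-bounds the treewidth. For the lower bound, G contains the cycle 8–6–2–1–7–3–5–4–0–8, so G is not a forest; only forests have treewidth ≤ 1, hence tw(G) ≥ 2. The upper and lower bounds meet at 2, so that is the treewidth.

Treewidth 2.
One optimal decomposition is:
Bags: B1 = {2, 6, 8}  B2 = {1, 2, 8}  B3 = {1, 7, 8}  B4 = {3, 7, 8}  B5 = {3, 5, 8}  B6 = {4, 5, 8}  B7 = {0, 4, 8}
Tree: B1–B2, B2–B3, B3–B4, B4–B5, B5–B6, B6–B7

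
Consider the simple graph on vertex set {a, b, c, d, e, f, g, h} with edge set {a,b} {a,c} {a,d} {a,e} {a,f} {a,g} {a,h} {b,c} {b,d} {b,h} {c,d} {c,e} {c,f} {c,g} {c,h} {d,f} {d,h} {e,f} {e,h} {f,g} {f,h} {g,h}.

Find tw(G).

4

A width-4 tree decomposition is:
Bags: B1 = {a, b, c, d, h}  B2 = {a, c, d, f, h}  B3 = {a, c, e, f, h}  B4 = {a, c, f, g, h}
Tree: B1–B2, B2–B3, B2–B4
Each bag holds 5 vertices, so the decomposition has width 4, which upper-bounds the treewidth. For the lower bound, the 5 vertices {a, c, d, f, h} are pairwise adjacent, and any tree decomposition puts a clique entirely inside one bag — forcing width ≥ 4. Combining the bounds, tw(G) = 4.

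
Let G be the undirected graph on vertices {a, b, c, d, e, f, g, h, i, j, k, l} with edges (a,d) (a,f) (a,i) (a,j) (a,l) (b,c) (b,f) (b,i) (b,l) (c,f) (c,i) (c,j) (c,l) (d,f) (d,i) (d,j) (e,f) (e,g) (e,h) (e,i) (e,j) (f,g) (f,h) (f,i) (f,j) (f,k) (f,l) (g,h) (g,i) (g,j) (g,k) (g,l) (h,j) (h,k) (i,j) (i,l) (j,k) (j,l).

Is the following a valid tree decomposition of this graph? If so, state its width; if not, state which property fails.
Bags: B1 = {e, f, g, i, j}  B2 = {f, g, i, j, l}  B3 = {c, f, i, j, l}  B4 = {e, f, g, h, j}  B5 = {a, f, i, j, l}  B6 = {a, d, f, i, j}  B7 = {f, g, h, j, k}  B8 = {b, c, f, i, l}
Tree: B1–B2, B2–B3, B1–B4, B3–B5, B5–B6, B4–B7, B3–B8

Every vertex of G appears in some bag (union = {a, b, c, d, e, f, g, h, i, j, k, l}); every edge is covered by a bag; and for each vertex v the set of bags containing v is connected in the bag tree. The decomposition is therefore valid. The largest bag has 5 vertices, so the width is 4.

Yes; width 4.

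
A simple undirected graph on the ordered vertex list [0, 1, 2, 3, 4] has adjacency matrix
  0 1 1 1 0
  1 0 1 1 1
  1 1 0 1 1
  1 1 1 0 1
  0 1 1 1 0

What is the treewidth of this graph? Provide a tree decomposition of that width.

Each bag holds 4 vertices, so the decomposition has width 3, which upper-bounds the treewidth. For the lower bound, the 4 vertices {0, 1, 2, 3} are pairwise adjacent, and any tree decomposition puts a clique entirely inside one bag — forcing width ≥ 3. Hence tw(G) = 3 exactly.

Treewidth 3.
One optimal decomposition is:
Bags: B1 = {1, 2, 3, 4}  B2 = {0, 1, 2, 3}
Tree: B1–B2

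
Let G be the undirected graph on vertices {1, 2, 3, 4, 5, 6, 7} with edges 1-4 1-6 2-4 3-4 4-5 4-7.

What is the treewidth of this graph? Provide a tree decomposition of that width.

Treewidth 1.
Bags: B1 = {1, 4}  B2 = {4, 5}  B3 = {2, 4}  B4 = {3, 4}  B5 = {4, 7}  B6 = {1, 6}
Tree: B1–B2, B1–B3, B1–B4, B4–B5, B1–B6

Each bag holds 2 vertices, so the decomposition has width 1, which upper-bounds the treewidth. G has an edge, so its treewidth is at least 1. Therefore the treewidth is 1.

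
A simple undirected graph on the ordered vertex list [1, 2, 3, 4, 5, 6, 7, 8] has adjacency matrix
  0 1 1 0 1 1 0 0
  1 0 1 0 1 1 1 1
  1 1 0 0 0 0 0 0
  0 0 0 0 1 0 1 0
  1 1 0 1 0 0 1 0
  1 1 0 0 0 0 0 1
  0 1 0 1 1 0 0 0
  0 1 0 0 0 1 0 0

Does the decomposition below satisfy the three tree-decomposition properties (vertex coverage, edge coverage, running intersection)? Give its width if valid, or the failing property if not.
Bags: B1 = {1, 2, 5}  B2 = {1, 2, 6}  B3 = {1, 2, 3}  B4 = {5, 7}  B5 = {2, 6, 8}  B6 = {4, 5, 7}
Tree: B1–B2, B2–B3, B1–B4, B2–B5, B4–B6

A tree decomposition must satisfy three properties: every vertex lies in some bag; for every edge, both endpoints lie together in some bag; and for every vertex, the bags containing it form a connected subtree. Here edge (2,7) lies in no bag, so the decomposition is invalid.

No — edge (2,7) lies in no bag.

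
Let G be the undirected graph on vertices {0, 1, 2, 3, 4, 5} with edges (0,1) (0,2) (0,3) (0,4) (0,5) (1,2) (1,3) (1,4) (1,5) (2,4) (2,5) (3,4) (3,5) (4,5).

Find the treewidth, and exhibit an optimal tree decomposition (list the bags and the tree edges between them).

Each bag holds 5 vertices, so the decomposition has width 4, which upper-bounds the treewidth. On the other hand G contains the 5-clique {0, 1, 2, 4, 5}. A clique must lie in a single bag of any decomposition, so no decomposition can have width below 4. The upper and lower bounds meet at 4, so that is the treewidth.

Treewidth 4.
One such decomposition:
Bags: B1 = {0, 1, 3, 4, 5}  B2 = {0, 1, 2, 4, 5}
Tree: B1–B2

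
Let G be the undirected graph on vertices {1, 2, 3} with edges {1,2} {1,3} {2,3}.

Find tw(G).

2

A width-2 tree decomposition is:
Bags: B1 = {1, 2, 3}
Tree: (single bag)
With just one bag of size 3, the width is 3 − 1 = 2, so tw(G) ≤ 2. Conversely, {1, 2, 3} is a clique of size 3, and the vertices of any clique must share a bag in every tree decomposition; so some bag has ≥ 3 vertices and tw(G) ≥ 2. Combining the bounds, tw(G) = 2.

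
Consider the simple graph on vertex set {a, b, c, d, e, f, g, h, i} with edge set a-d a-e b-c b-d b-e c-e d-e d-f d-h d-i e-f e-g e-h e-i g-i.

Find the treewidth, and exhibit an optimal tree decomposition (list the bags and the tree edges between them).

The largest bag has 3 vertices, giving width 2; this decomposition certifies tw(G) ≤ 2. For the lower bound, the 3 vertices {d, e, f} are pairwise adjacent, and any tree decomposition puts a clique entirely inside one bag — forcing width ≥ 2. The upper and lower bounds meet at 2, so that is the treewidth.

Treewidth 2.
One such decomposition:
Bags: B1 = {b, d, e}  B2 = {b, c, e}  B3 = {d, e, h}  B4 = {d, e, i}  B5 = {d, e, f}  B6 = {a, d, e}  B7 = {e, g, i}
Tree: B1–B2, B1–B3, B1–B4, B3–B5, B4–B6, B4–B7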